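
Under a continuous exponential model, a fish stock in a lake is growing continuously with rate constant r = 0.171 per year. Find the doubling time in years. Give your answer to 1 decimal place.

doubling time = ln(2) / |r| = 0.69315 / 0.171

doubling time ≈ 4.1 years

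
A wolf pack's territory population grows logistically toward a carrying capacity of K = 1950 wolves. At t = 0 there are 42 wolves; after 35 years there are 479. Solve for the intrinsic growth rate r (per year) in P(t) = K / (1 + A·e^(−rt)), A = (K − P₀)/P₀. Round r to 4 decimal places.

A = (1950 − 42)/42 = 45.42857
479 = 1950/(1 + 45.42857·e^(−r·35)) → e^(−35r) = (4.07098 − 1)/45.42857 = 0.0676
r = −ln(0.0676)/35 = 2.69414/35

r ≈ 0.0770 per year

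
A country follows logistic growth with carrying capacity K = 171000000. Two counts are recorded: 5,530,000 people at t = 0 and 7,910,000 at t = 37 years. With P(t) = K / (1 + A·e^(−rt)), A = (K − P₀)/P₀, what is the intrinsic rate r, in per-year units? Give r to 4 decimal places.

r ≈ 0.0101 per year

A = (171000000 − 5530000)/5530000 = 29.92224
7910000 = 171000000/(1 + 29.92224·e^(−r·37)) → e^(−37r) = (21.6182 − 1)/29.92224 = 0.689059
r = −ln(0.689059)/37 = 0.37243/37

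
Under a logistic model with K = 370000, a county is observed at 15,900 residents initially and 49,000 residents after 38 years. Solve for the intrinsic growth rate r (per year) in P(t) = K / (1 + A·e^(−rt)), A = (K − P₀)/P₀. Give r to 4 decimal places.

A = (370000 − 15900)/15900 = 22.27044
49000 = 370000/(1 + 22.27044·e^(−r·38)) → e^(−38r) = (7.55102 − 1)/22.27044 = 0.294158
r = −ln(0.294158)/38 = 1.22364/38

r ≈ 0.0322 per year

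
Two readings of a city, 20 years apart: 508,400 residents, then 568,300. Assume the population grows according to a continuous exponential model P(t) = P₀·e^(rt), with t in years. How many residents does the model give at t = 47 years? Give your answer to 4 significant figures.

r = ln(568300/508400) / 20 ≈ 0.005569 per year
P(47) = 508400 · e^(0.005569·47) = 508400 · 1.2992 ≈ 660510.93

≈ 660,500 residents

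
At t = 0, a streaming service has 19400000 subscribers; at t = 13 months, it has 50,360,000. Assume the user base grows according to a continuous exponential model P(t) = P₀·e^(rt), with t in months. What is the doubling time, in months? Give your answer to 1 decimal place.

doubling time ≈ 9.4 months

r = ln(50360000/19400000) / 13 = ln(2.59588) / 13 ≈ 0.073379 per month
doubling time = ln 2 / |r| = 0.69315 / 0.073379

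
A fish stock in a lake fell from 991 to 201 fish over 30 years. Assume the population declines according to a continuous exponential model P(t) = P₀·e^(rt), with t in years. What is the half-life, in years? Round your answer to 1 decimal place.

half-life ≈ 13.0 years

r = ln(201/991) / 30 = ln(0.20283) / 30 ≈ -0.05318 per year
half-life = ln 2 / |r| = 0.69315 / 0.05318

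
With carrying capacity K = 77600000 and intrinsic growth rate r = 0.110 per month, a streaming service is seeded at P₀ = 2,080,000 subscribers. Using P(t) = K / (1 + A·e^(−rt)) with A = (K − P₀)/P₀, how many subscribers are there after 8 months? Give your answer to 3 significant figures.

≈ 4,830,000 subscribers

A = (77600000 − 2080000)/2080000 = 36.30769
P(8) = 77600000 / (1 + 36.30769·e^(−0.11·8)) = 77600000 / (1 + 36.30769·0.414783)
= 77600000 / 16.05981 ≈ 4831937.51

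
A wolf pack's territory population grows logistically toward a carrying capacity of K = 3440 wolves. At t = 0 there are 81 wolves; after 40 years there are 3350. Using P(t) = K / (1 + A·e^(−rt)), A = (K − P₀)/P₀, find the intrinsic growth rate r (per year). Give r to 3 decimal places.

A = (3440 − 81)/81 = 41.46914
3350 = 3440/(1 + 41.46914·e^(−r·40)) → e^(−40r) = (1.02687 − 1)/41.46914 = 0.000648
r = −ln(0.000648)/40 = 7.34186/40

r ≈ 0.184 per year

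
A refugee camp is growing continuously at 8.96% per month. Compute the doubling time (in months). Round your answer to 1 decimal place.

doubling time ≈ 7.7 months

doubling time = ln(2) / |r| = 0.69315 / 0.0896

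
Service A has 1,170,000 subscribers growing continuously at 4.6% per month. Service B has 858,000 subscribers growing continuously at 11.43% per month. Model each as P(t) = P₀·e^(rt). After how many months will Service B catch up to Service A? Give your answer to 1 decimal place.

t ≈ 4.5 months

1170000·e^(0.046t) = 858000·e^(0.1143t)
1170000/858000 = e^((0.1143 − 0.046)t) → ln(1.36364) = 0.0683·t
t = 0.31015 / 0.0683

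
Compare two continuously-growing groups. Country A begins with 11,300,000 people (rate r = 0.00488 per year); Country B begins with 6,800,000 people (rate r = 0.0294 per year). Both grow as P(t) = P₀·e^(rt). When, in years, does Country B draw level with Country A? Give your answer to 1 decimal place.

11300000·e^(0.00488t) = 6800000·e^(0.0294t)
11300000/6800000 = e^((0.0294 − 0.00488)t) → ln(1.66176) = 0.02452·t
t = 0.50788 / 0.02452

t ≈ 20.7 years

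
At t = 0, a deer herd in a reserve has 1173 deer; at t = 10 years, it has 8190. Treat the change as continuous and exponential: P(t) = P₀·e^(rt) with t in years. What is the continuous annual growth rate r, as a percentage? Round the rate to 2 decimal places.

8190 = 1173 · e^(r·10)
e^(10r) = 8190/1173 = 6.9821
r = ln(6.9821) / 10 = 1.94335 / 10

r ≈ 19.43% per year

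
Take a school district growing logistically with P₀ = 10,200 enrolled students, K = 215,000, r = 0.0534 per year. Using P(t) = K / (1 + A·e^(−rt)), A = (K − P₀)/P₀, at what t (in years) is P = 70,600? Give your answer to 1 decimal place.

t ≈ 42.8 years

A = (215000 − 10200)/10200 = 20.07843
70600 = 215000/(1 + 20.07843·e^(−0.0534t)) → 1 + 20.07843·e^(−0.0534t) = 3.04533
e^(−0.0534t) = 0.101867 → t = ln(9.81674)/0.0534 = 2.28409/0.0534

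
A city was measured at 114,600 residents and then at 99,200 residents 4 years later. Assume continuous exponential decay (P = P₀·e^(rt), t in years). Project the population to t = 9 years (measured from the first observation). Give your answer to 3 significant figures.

r = ln(99200/114600) / 4 ≈ -0.036077 per year
P(9) = 114600 · e^(-0.036077·9) = 114600 · 0.72275 ≈ 82826.73

≈ 82,800 residents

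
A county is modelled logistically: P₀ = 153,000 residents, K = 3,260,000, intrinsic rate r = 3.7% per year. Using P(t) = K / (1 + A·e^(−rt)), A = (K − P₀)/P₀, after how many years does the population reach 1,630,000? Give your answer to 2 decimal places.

A = (3260000 − 153000)/153000 = 20.30719
1630000 = 3260000/(1 + 20.30719·e^(−0.037t)) → 1 + 20.30719·e^(−0.037t) = 2
e^(−0.037t) = 0.049244 → t = ln(20.30719)/0.037 = 3.01097/0.037

t ≈ 81.38 years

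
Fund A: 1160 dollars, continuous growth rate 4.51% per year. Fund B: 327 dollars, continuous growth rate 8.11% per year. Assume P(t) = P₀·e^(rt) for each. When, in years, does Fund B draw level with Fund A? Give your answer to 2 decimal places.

1160·e^(0.0451t) = 327·e^(0.0811t)
1160/327 = e^((0.0811 − 0.0451)t) → ln(3.5474) = 0.036·t
t = 1.26622 / 0.036

t ≈ 35.17 years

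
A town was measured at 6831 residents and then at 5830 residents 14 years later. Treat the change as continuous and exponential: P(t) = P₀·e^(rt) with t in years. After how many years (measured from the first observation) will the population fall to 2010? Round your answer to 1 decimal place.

t ≈ 108.1 years

r = ln(5830/6831) / 14 ≈ -0.011318 per year
t = ln(2010/6831) / r = -1.22334 / -0.011318 ≈ 108.086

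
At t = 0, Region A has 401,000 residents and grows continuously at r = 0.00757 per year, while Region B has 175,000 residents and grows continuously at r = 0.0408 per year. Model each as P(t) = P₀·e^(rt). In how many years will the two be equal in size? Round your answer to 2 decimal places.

t ≈ 24.95 years

401000·e^(0.00757t) = 175000·e^(0.0408t)
401000/175000 = e^((0.0408 − 0.00757)t) → ln(2.29143) = 0.03323·t
t = 0.82918 / 0.03323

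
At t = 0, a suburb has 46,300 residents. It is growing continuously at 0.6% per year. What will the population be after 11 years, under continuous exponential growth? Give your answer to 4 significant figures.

≈ 49,460 residents

P(11) = 46300 · e^(0.006·11) = 46300 · e^(0.066)
= 46300 · 1.06823 ≈ 49458.9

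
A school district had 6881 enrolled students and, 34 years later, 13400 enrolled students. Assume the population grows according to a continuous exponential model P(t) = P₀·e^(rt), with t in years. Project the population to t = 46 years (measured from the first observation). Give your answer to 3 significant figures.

r = ln(13400/6881) / 34 ≈ 0.019603 per year
P(46) = 6881 · e^(0.019603·46) = 6881 · 2.46384 ≈ 16953.71

≈ 17,000 enrolled students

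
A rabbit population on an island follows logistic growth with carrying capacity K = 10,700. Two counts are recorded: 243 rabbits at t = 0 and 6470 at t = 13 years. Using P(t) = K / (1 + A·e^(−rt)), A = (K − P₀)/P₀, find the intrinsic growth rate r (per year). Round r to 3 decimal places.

r ≈ 0.322 per year

A = (10700 − 243)/243 = 43.03292
6470 = 10700/(1 + 43.03292·e^(−r·13)) → e^(−13r) = (1.65379 − 1)/43.03292 = 0.015193
r = −ln(0.015193)/13 = 4.18694/13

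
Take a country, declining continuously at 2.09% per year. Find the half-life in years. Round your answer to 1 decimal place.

half-life = ln(2) / |r| = 0.69315 / 0.0209

half-life ≈ 33.2 years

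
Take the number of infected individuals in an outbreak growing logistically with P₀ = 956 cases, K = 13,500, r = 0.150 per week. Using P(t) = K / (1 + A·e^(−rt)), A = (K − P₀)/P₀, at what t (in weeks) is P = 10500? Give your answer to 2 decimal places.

A = (13500 − 956)/956 = 13.12134
10500 = 13500/(1 + 13.12134·e^(−0.15t)) → 1 + 13.12134·e^(−0.15t) = 1.28571
e^(−0.15t) = 0.021775 → t = ln(45.92469)/0.15 = 3.827/0.15

t ≈ 25.51 weeks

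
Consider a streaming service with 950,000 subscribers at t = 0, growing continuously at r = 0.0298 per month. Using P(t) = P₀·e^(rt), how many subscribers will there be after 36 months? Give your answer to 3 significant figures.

≈ 2,780,000 subscribers

P(36) = 950000 · e^(0.0298·36) = 950000 · e^(1.0728)
= 950000 · 2.92355 ≈ 2777376.3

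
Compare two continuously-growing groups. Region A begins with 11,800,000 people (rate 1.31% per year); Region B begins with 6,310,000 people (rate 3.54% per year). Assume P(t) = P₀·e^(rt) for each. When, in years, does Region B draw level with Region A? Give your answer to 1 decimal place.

11800000·e^(0.0131t) = 6310000·e^(0.0354t)
11800000/6310000 = e^((0.0354 − 0.0131)t) → ln(1.87005) = 0.0223·t
t = 0.62596 / 0.0223

t ≈ 28.1 years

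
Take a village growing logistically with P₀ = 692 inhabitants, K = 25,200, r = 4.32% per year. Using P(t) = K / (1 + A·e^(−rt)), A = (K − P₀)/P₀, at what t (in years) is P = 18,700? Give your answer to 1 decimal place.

A = (25200 − 692)/692 = 35.41618
18700 = 25200/(1 + 35.41618·e^(−0.0432t)) → 1 + 35.41618·e^(−0.0432t) = 1.34759
e^(−0.0432t) = 0.009815 → t = ln(101.88964)/0.0432 = 4.62389/0.0432

t ≈ 107.0 years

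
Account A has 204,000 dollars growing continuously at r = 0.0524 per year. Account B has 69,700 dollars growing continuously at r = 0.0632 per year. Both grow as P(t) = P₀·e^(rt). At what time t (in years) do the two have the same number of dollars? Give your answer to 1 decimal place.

t ≈ 99.4 years

204000·e^(0.0524t) = 69700·e^(0.0632t)
204000/69700 = e^((0.0632 − 0.0524)t) → ln(2.92683) = 0.0108·t
t = 1.07392 / 0.0108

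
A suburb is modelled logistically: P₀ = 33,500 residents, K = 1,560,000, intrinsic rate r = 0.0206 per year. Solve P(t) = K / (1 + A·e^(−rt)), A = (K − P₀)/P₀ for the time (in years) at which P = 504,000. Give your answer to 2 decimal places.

A = (1560000 − 33500)/33500 = 45.56716
504000 = 1560000/(1 + 45.56716·e^(−0.0206t)) → 1 + 45.56716·e^(−0.0206t) = 3.09524
e^(−0.0206t) = 0.045981 → t = ln(21.74796)/0.0206 = 3.07952/0.0206

t ≈ 149.49 years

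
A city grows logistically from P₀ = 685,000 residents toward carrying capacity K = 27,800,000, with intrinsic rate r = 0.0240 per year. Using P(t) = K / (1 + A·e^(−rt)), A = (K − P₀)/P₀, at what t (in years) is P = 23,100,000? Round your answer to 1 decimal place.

t ≈ 219.6 years

A = (27800000 − 685000)/685000 = 39.58394
23100000 = 27800000/(1 + 39.58394·e^(−0.024t)) → 1 + 39.58394·e^(−0.024t) = 1.20346
e^(−0.024t) = 0.00514 → t = ln(194.55086)/0.024 = 5.27069/0.024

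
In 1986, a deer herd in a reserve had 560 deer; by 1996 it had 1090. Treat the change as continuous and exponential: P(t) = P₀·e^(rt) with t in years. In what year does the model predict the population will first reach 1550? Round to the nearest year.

r = ln(1090/560) / 10 = 0.666/10 ≈ 0.0666 per year
t = ln(1550/560) / r = 1.01807/0.0666 ≈ 15.29 years after 1986

year 2001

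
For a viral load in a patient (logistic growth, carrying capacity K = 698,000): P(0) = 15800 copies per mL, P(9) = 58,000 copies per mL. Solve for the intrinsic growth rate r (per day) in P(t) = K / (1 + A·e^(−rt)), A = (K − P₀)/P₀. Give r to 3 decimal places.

r ≈ 0.152 per day

A = (698000 − 15800)/15800 = 43.17722
58000 = 698000/(1 + 43.17722·e^(−r·9)) → e^(−9r) = (12.03448 − 1)/43.17722 = 0.255563
r = −ln(0.255563)/9 = 1.36429/9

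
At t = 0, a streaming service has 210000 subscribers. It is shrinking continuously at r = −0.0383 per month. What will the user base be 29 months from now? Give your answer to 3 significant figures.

P(29) = 210000 · e^(-0.0383·29) = 210000 · e^(-1.1107)
= 210000 · 0.32933 ≈ 69158.95

≈ 69,200 subscribers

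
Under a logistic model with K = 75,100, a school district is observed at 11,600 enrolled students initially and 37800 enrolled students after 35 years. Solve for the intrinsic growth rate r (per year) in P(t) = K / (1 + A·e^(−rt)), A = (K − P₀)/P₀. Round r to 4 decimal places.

r ≈ 0.0490 per year

A = (75100 − 11600)/11600 = 5.47414
37800 = 75100/(1 + 5.47414·e^(−r·35)) → e^(−35r) = (1.98677 − 1)/5.47414 = 0.180261
r = −ln(0.180261)/35 = 1.71335/35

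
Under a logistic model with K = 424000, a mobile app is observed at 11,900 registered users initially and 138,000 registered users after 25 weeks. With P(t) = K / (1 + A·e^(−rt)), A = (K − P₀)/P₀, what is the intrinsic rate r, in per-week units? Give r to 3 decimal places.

r ≈ 0.113 per week

A = (424000 − 11900)/11900 = 34.63025
138000 = 424000/(1 + 34.63025·e^(−r·25)) → e^(−25r) = (3.07246 − 1)/34.63025 = 0.059845
r = −ln(0.059845)/25 = 2.81599/25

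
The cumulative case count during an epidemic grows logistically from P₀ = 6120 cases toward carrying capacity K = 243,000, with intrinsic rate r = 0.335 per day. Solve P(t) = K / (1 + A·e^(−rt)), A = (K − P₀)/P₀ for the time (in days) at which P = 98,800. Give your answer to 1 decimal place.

A = (243000 − 6120)/6120 = 38.70588
98800 = 243000/(1 + 38.70588·e^(−0.335t)) → 1 + 38.70588·e^(−0.335t) = 2.45951
e^(−0.335t) = 0.037708 → t = ln(26.5197)/0.335 = 3.27789/0.335

t ≈ 9.8 days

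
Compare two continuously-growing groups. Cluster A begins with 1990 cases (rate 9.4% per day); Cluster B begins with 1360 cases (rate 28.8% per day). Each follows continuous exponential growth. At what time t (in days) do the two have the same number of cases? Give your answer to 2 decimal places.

1990·e^(0.094t) = 1360·e^(0.288t)
1990/1360 = e^((0.288 − 0.094)t) → ln(1.46324) = 0.194·t
t = 0.38065 / 0.194

t ≈ 1.96 days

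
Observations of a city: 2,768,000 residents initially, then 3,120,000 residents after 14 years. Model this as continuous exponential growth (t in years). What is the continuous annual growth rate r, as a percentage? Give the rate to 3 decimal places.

r ≈ 0.855% per year

3120000 = 2768000 · e^(r·14)
e^(14r) = 3120000/2768000 = 1.12717
r = ln(1.12717) / 14 = 0.11971 / 14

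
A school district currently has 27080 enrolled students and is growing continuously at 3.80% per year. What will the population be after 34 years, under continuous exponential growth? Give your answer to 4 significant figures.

P(34) = 27080 · e^(0.038·34) = 27080 · e^(1.292)
= 27080 · 3.64006 ≈ 98572.81

≈ 98,570 enrolled students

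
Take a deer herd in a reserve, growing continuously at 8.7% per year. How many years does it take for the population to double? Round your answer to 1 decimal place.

doubling time ≈ 8.0 years

doubling time = ln(2) / |r| = 0.69315 / 0.087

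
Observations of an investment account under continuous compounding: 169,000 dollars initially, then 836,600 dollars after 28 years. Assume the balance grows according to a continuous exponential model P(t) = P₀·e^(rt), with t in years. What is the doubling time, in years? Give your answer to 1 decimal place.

doubling time ≈ 12.1 years

r = ln(836600/169000) / 28 = ln(4.9503) / 28 ≈ 0.057123 per year
doubling time = ln 2 / |r| = 0.69315 / 0.057123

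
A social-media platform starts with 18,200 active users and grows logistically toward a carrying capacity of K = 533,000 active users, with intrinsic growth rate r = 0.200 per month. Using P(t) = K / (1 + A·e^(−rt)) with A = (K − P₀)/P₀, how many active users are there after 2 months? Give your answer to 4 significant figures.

A = (533000 − 18200)/18200 = 28.28571
P(2) = 533000 / (1 + 28.28571·e^(−0.2·2)) = 533000 / (1 + 28.28571·0.67032)
= 533000 / 19.96048 ≈ 26702.76

≈ 26,700 active users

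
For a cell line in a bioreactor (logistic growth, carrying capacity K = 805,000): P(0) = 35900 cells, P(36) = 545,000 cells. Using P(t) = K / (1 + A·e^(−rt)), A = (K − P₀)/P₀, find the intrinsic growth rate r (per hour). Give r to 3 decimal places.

r ≈ 0.106 per hour

A = (805000 − 35900)/35900 = 21.4234
545000 = 805000/(1 + 21.4234·e^(−r·36)) → e^(−36r) = (1.47706 − 1)/21.4234 = 0.022268
r = −ln(0.022268)/36 = 3.80459/36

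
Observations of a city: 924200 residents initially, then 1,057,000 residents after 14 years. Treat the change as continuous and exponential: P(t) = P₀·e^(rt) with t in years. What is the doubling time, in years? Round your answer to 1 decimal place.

r = ln(1057000/924200) / 14 = ln(1.14369) / 14 ≈ 0.00959 per year
doubling time = ln 2 / |r| = 0.69315 / 0.00959

doubling time ≈ 72.3 years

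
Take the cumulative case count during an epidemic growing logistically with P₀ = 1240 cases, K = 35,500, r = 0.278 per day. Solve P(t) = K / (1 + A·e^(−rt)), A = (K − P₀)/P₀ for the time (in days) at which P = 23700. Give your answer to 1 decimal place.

t ≈ 14.4 days

A = (35500 − 1240)/1240 = 27.62903
23700 = 35500/(1 + 27.62903·e^(−0.278t)) → 1 + 27.62903·e^(−0.278t) = 1.49789
e^(−0.278t) = 0.018021 → t = ln(55.49221)/0.278 = 4.01624/0.278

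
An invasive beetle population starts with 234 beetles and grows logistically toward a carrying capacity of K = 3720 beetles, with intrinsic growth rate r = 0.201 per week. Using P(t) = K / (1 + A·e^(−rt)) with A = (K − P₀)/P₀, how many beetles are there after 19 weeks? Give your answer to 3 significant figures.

A = (3720 − 234)/234 = 14.89744
P(19) = 3720 / (1 + 14.89744·e^(−0.201·19)) = 3720 / (1 + 14.89744·0.02195)
= 3720 / 1.32699 ≈ 2803.33

≈ 2,800 beetles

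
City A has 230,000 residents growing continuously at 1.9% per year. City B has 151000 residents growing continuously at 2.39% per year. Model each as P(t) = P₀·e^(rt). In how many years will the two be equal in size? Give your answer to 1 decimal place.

t ≈ 85.9 years

230000·e^(0.019t) = 151000·e^(0.0239t)
230000/151000 = e^((0.0239 − 0.019)t) → ln(1.52318) = 0.0049·t
t = 0.4208 / 0.0049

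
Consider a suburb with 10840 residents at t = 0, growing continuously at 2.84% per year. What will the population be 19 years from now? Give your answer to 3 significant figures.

≈ 18,600 residents

P(19) = 10840 · e^(0.0284·19) = 10840 · e^(0.5396)
= 10840 · 1.71532 ≈ 18594.08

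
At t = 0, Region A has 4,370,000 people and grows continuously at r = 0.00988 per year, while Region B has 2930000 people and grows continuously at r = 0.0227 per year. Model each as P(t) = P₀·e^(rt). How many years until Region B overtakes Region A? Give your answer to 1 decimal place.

t ≈ 31.2 years

4370000·e^(0.00988t) = 2930000·e^(0.0227t)
4370000/2930000 = e^((0.0227 − 0.00988)t) → ln(1.49147) = 0.01282·t
t = 0.39976 / 0.01282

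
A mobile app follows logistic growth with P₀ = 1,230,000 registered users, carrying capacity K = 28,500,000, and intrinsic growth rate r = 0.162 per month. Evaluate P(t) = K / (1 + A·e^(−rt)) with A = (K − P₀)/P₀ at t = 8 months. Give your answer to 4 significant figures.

≈ 4,033,000 registered users

A = (28500000 − 1230000)/1230000 = 22.17073
P(8) = 28500000 / (1 + 22.17073·e^(−0.162·8)) = 28500000 / (1 + 22.17073·0.273624)
= 28500000 / 7.06645 ≈ 4033144.47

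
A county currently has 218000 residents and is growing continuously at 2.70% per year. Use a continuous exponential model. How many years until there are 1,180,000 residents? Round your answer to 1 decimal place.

t ≈ 62.5 years

1180000 = 218000 · e^(0.027·t)
t = ln(1180000/218000) / 0.027 = ln(5.41284) / 0.027 = 1.68877 / 0.027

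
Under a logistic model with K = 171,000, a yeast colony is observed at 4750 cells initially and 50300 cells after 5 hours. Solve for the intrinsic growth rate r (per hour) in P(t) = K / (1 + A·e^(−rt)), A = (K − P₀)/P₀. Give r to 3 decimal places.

A = (171000 − 4750)/4750 = 35
50300 = 171000/(1 + 35·e^(−r·5)) → e^(−5r) = (3.3996 − 1)/35 = 0.06856
r = −ln(0.06856)/5 = 2.68005/5

r ≈ 0.536 per hour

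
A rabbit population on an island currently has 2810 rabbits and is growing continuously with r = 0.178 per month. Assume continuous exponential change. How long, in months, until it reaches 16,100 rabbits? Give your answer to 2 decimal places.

t ≈ 9.81 months

16100 = 2810 · e^(0.178·t)
t = ln(16100/2810) / 0.178 = ln(5.72954) / 0.178 = 1.74563 / 0.178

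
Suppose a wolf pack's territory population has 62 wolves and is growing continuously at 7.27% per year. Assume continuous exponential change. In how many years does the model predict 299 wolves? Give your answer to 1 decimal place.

299 = 62 · e^(0.0727·t)
t = ln(299/62) / 0.0727 = ln(4.82258) / 0.0727 = 1.57331 / 0.0727

t ≈ 21.6 years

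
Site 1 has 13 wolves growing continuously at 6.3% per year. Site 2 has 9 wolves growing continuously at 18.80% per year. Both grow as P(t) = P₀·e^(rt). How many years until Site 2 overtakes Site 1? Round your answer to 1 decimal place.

t ≈ 2.9 years

13·e^(0.063t) = 9·e^(0.188t)
13/9 = e^((0.188 − 0.063)t) → ln(1.44444) = 0.125·t
t = 0.36772 / 0.125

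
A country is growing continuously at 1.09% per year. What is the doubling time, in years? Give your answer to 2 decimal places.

doubling time ≈ 63.59 years

doubling time = ln(2) / |r| = 0.69315 / 0.0109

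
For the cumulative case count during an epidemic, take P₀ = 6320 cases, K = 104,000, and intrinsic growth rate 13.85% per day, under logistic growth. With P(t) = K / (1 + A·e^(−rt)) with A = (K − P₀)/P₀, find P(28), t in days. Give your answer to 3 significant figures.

A = (104000 − 6320)/6320 = 15.4557
P(28) = 104000 / (1 + 15.4557·e^(−0.1385·28)) = 104000 / (1 + 15.4557·0.020692)
= 104000 / 1.31981 ≈ 78799.11

≈ 78,800 cases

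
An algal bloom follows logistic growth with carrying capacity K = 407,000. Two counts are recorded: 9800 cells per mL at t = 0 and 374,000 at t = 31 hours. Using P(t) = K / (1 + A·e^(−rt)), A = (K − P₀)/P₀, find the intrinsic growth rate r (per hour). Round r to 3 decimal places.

r ≈ 0.198 per hour

A = (407000 − 9800)/9800 = 40.53061
374000 = 407000/(1 + 40.53061·e^(−r·31)) → e^(−31r) = (1.08824 − 1)/40.53061 = 0.002177
r = −ln(0.002177)/31 = 6.12981/31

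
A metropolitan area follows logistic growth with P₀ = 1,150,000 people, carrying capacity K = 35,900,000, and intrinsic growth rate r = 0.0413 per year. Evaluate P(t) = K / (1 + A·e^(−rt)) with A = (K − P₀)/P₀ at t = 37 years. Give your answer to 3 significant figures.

A = (35900000 − 1150000)/1150000 = 30.21739
P(37) = 35900000 / (1 + 30.21739·e^(−0.0413·37)) = 35900000 / (1 + 30.21739·0.216947)
= 35900000 / 7.55559 ≈ 4751450.95

≈ 4,750,000 people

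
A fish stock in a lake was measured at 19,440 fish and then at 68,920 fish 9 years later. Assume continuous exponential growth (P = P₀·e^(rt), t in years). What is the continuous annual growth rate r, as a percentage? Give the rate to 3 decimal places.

68920 = 19440 · e^(r·9)
e^(9r) = 68920/19440 = 3.54527
r = ln(3.54527) / 9 = 1.26561 / 9

r ≈ 14.062% per year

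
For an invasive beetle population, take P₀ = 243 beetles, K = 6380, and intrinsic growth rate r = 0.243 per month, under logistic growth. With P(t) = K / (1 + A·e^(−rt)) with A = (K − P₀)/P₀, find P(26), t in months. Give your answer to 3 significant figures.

≈ 6,100 beetles

A = (6380 − 243)/243 = 25.25514
P(26) = 6380 / (1 + 25.25514·e^(−0.243·26)) = 6380 / (1 + 25.25514·0.001804)
= 6380 / 1.04555 ≈ 6102.06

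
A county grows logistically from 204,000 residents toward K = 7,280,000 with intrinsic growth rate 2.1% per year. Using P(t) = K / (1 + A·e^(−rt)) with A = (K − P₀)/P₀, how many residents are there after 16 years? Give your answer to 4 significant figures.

A = (7280000 − 204000)/204000 = 34.68627
P(16) = 7280000 / (1 + 34.68627·e^(−0.021·16)) = 7280000 / (1 + 34.68627·0.714623)
= 7280000 / 25.78761 ≈ 282306.08

≈ 282,300 residents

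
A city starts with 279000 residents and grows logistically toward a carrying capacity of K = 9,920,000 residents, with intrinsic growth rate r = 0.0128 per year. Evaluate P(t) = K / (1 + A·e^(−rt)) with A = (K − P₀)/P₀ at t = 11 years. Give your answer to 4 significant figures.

≈ 319,800 residents

A = (9920000 − 279000)/279000 = 34.55556
P(11) = 9920000 / (1 + 34.55556·e^(−0.0128·11)) = 9920000 / (1 + 34.55556·0.868663)
= 9920000 / 31.01713 ≈ 319823.24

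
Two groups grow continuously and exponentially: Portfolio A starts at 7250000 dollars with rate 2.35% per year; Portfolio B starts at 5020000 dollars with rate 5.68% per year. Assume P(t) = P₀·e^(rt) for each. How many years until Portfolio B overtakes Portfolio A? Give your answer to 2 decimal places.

7250000·e^(0.0235t) = 5020000·e^(0.0568t)
7250000/5020000 = e^((0.0568 − 0.0235)t) → ln(1.44422) = 0.0333·t
t = 0.36757 / 0.0333

t ≈ 11.04 years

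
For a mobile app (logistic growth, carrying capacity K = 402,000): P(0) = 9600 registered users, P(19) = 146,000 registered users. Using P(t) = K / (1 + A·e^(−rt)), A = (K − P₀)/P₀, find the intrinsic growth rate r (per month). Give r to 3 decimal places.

r ≈ 0.166 per month

A = (402000 − 9600)/9600 = 40.875
146000 = 402000/(1 + 40.875·e^(−r·19)) → e^(−19r) = (2.75342 − 1)/40.875 = 0.042897
r = −ln(0.042897)/19 = 3.14895/19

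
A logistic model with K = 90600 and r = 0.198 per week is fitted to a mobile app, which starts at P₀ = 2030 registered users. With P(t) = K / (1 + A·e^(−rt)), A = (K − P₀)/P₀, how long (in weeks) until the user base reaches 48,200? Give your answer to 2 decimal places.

t ≈ 19.72 weeks

A = (90600 − 2030)/2030 = 43.63054
48200 = 90600/(1 + 43.63054·e^(−0.198t)) → 1 + 43.63054·e^(−0.198t) = 1.87967
e^(−0.198t) = 0.020162 → t = ln(49.59887)/0.198 = 3.90397/0.198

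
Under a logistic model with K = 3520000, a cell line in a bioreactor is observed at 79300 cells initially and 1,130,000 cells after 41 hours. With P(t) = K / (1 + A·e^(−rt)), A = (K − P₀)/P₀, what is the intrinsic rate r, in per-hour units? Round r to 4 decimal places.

A = (3520000 − 79300)/79300 = 43.3884
1130000 = 3520000/(1 + 43.3884·e^(−r·41)) → e^(−41r) = (3.11504 − 1)/43.3884 = 0.048747
r = −ln(0.048747)/41 = 3.02112/41

r ≈ 0.0737 per hour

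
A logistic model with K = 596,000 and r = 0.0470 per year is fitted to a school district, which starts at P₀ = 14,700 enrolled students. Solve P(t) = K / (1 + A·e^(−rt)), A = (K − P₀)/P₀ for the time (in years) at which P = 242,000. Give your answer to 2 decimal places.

t ≈ 70.15 years

A = (596000 − 14700)/14700 = 39.54422
242000 = 596000/(1 + 39.54422·e^(−0.047t)) → 1 + 39.54422·e^(−0.047t) = 2.46281
e^(−0.047t) = 0.036992 → t = ln(27.03305)/0.047 = 3.29706/0.047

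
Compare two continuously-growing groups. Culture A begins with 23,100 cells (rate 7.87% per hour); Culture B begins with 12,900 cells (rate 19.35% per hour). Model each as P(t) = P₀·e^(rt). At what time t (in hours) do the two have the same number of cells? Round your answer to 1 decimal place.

t ≈ 5.1 hours

23100·e^(0.0787t) = 12900·e^(0.1935t)
23100/12900 = e^((0.1935 − 0.0787)t) → ln(1.7907) = 0.1148·t
t = 0.58261 / 0.1148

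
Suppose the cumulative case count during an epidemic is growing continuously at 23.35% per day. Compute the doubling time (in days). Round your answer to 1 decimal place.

doubling time ≈ 3.0 days

doubling time = ln(2) / |r| = 0.69315 / 0.2335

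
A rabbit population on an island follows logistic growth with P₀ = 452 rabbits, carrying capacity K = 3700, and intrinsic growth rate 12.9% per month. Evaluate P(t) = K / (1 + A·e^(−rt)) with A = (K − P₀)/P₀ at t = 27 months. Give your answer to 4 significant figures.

A = (3700 − 452)/452 = 7.18584
P(27) = 3700 / (1 + 7.18584·e^(−0.129·27)) = 3700 / (1 + 7.18584·0.030715)
= 3700 / 1.22071 ≈ 3031.01

≈ 3,031 rabbits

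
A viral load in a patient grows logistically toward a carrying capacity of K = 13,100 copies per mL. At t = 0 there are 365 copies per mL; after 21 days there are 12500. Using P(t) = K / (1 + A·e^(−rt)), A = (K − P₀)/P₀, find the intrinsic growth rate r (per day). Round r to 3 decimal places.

r ≈ 0.314 per day

A = (13100 − 365)/365 = 34.89041
12500 = 13100/(1 + 34.89041·e^(−r·21)) → e^(−21r) = (1.048 − 1)/34.89041 = 0.001376
r = −ln(0.001376)/21 = 6.58877/21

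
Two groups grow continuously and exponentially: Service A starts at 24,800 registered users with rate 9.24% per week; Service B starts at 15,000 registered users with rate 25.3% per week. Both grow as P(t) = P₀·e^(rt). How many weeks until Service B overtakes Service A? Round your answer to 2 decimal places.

t ≈ 3.13 weeks

24800·e^(0.0924t) = 15000·e^(0.253t)
24800/15000 = e^((0.253 − 0.0924)t) → ln(1.65333) = 0.1606·t
t = 0.50279 / 0.1606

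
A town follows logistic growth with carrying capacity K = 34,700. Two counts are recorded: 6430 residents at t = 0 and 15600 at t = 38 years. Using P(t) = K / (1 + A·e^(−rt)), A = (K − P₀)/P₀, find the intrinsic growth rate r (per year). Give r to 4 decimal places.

A = (34700 − 6430)/6430 = 4.39658
15600 = 34700/(1 + 4.39658·e^(−r·38)) → e^(−38r) = (2.22436 − 1)/4.39658 = 0.27848
r = −ln(0.27848)/38 = 1.27841/38

r ≈ 0.0336 per year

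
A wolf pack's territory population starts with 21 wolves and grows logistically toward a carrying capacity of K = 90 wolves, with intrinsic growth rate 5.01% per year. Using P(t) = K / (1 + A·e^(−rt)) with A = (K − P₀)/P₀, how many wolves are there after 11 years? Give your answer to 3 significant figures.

≈ 31.1 wolves

A = (90 − 21)/21 = 3.28571
P(11) = 90 / (1 + 3.28571·e^(−0.0501·11)) = 90 / (1 + 3.28571·0.576316)
= 90 / 2.89361 ≈ 31.1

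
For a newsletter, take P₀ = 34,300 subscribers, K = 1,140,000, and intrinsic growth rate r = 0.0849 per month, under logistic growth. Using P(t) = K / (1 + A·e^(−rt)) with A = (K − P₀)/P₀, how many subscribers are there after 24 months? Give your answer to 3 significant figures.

A = (1140000 − 34300)/34300 = 32.23615
P(24) = 1140000 / (1 + 32.23615·e^(−0.0849·24)) = 1140000 / (1 + 32.23615·0.130341)
= 1140000 / 5.2017 ≈ 219159.24

≈ 219,000 subscribers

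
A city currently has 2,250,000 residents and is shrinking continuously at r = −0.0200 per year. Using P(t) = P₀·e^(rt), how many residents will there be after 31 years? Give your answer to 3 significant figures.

P(31) = 2250000 · e^(-0.02·31) = 2250000 · e^(-0.62)
= 2250000 · 0.53794 ≈ 1210374.98

≈ 1,210,000 residents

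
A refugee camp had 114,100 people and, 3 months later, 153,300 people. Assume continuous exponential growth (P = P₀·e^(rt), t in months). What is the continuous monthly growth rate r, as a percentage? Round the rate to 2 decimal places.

153300 = 114100 · e^(r·3)
e^(3r) = 153300/114100 = 1.34356
r = ln(1.34356) / 3 = 0.29532 / 3

r ≈ 9.84% per month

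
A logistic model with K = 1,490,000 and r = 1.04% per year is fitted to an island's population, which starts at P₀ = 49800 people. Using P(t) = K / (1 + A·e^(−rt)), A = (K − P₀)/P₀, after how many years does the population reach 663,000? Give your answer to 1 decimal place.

A = (1490000 − 49800)/49800 = 28.91968
663000 = 1490000/(1 + 28.91968·e^(−0.0104t)) → 1 + 28.91968·e^(−0.0104t) = 2.24736
e^(−0.0104t) = 0.043132 → t = ln(23.1847)/0.0104 = 3.14349/0.0104

t ≈ 302.3 years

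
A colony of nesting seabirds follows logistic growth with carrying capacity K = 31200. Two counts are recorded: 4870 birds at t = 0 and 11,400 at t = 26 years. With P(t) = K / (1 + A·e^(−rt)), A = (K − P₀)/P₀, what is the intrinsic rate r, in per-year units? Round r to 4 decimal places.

r ≈ 0.0437 per year

A = (31200 − 4870)/4870 = 5.40657
11400 = 31200/(1 + 5.40657·e^(−r·26)) → e^(−26r) = (2.73684 − 1)/5.40657 = 0.321247
r = −ln(0.321247)/26 = 1.13555/26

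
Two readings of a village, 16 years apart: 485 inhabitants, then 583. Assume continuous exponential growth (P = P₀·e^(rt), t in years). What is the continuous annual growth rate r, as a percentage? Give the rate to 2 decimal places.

583 = 485 · e^(r·16)
e^(16r) = 583/485 = 1.20206
r = ln(1.20206) / 16 = 0.18404 / 16

r ≈ 1.15% per year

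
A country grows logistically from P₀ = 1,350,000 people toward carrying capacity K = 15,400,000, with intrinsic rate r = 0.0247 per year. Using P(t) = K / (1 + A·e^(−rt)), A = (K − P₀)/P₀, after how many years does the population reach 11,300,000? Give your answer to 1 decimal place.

A = (15400000 − 1350000)/1350000 = 10.40741
11300000 = 15400000/(1 + 10.40741·e^(−0.0247t)) → 1 + 10.40741·e^(−0.0247t) = 1.36283
e^(−0.0247t) = 0.034863 → t = ln(28.68383)/0.0247 = 3.35633/0.0247

t ≈ 135.9 years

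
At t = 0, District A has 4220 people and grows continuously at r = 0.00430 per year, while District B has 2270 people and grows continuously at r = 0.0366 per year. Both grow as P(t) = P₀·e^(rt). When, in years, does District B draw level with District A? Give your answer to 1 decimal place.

t ≈ 19.2 years

4220·e^(0.0043t) = 2270·e^(0.0366t)
4220/2270 = e^((0.0366 − 0.0043)t) → ln(1.85903) = 0.0323·t
t = 0.62006 / 0.0323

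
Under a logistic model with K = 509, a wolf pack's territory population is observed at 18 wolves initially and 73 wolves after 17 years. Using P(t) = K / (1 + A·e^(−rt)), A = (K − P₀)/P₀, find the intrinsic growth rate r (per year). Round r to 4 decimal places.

A = (509 − 18)/18 = 27.27778
73 = 509/(1 + 27.27778·e^(−r·17)) → e^(−17r) = (6.9726 − 1)/27.27778 = 0.218955
r = −ln(0.218955)/17 = 1.51889/17

r ≈ 0.0893 per year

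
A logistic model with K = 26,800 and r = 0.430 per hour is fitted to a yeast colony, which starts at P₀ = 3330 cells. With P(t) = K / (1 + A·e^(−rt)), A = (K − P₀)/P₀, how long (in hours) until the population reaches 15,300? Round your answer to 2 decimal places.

t ≈ 5.21 hours

A = (26800 − 3330)/3330 = 7.04805
15300 = 26800/(1 + 7.04805·e^(−0.43t)) → 1 + 7.04805·e^(−0.43t) = 1.75163
e^(−0.43t) = 0.106644 → t = ln(9.37697)/0.43 = 2.23826/0.43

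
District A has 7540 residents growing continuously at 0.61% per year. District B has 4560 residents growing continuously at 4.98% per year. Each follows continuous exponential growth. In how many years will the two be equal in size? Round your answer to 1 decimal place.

7540·e^(0.0061t) = 4560·e^(0.0498t)
7540/4560 = e^((0.0498 − 0.0061)t) → ln(1.65351) = 0.0437·t
t = 0.5029 / 0.0437

t ≈ 11.5 years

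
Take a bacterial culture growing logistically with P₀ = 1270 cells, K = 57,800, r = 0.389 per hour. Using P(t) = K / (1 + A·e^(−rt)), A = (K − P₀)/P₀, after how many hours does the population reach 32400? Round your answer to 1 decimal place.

t ≈ 10.4 hours

A = (57800 − 1270)/1270 = 44.51181
32400 = 57800/(1 + 44.51181·e^(−0.389t)) → 1 + 44.51181·e^(−0.389t) = 1.78395
e^(−0.389t) = 0.017612 → t = ln(56.77885)/0.389 = 4.03916/0.389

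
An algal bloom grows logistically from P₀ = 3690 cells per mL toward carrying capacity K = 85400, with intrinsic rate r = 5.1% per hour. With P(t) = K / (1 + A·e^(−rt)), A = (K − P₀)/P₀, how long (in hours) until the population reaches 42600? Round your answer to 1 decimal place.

t ≈ 60.6 hours

A = (85400 − 3690)/3690 = 22.14363
42600 = 85400/(1 + 22.14363·e^(−0.051t)) → 1 + 22.14363·e^(−0.051t) = 2.00469
e^(−0.051t) = 0.045372 → t = ln(22.04016)/0.051 = 3.09287/0.051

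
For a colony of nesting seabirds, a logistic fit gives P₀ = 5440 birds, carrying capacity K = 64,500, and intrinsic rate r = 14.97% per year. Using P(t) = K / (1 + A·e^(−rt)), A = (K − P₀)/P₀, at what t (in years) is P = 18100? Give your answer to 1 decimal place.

A = (64500 − 5440)/5440 = 10.85662
18100 = 64500/(1 + 10.85662·e^(−0.1497t)) → 1 + 10.85662·e^(−0.1497t) = 3.56354
e^(−0.1497t) = 0.236127 → t = ln(4.23502)/0.1497 = 1.44339/0.1497

t ≈ 9.6 years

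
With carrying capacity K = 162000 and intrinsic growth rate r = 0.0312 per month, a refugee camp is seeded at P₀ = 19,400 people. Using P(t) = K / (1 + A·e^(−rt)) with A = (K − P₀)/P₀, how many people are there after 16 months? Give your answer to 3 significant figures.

≈ 29,700 people

A = (162000 − 19400)/19400 = 7.35052
P(16) = 162000 / (1 + 7.35052·e^(−0.0312·16)) = 162000 / (1 + 7.35052·0.607016)
= 162000 / 5.46188 ≈ 29660.11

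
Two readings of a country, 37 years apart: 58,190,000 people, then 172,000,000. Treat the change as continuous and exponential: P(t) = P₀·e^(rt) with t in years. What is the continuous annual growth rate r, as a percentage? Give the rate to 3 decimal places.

r ≈ 2.929% per year

172000000 = 58190000 · e^(r·37)
e^(37r) = 172000000/58190000 = 2.95583
r = ln(2.95583) / 37 = 1.08378 / 37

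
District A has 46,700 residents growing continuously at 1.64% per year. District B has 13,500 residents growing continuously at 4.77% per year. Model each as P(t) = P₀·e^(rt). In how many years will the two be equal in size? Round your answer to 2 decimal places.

t ≈ 39.65 years

46700·e^(0.0164t) = 13500·e^(0.0477t)
46700/13500 = e^((0.0477 − 0.0164)t) → ln(3.45926) = 0.0313·t
t = 1.24105 / 0.0313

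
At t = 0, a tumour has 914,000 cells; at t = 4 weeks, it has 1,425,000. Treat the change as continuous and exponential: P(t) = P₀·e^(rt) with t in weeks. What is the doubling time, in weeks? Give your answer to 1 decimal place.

doubling time ≈ 6.2 weeks

r = ln(1425000/914000) / 4 = ln(1.55908) / 4 ≈ 0.111024 per week
doubling time = ln 2 / |r| = 0.69315 / 0.111024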